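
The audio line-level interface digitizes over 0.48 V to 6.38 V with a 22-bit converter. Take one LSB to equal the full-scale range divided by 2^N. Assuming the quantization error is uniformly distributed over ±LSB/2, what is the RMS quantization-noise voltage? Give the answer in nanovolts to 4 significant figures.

406.1 nV

The full-scale span is 6.38 − (0.48) = 5.9 V.
LSB = 5.9 V / 2^22 = 1.40667 µV.
V_rms = LSB/√12 = 1.40667 µV / √12 = 406.1 nV.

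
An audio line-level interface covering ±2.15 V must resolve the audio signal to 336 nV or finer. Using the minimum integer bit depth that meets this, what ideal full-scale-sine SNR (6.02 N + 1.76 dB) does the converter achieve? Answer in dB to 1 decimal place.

146.2 dB

Full-scale range = 2.15 V − (-2.15 V) = 4.3 V.
4.3 V / 336 nV = 1.280e7. Since 2^23 = 8388608 and 2^24 = 16777216, N = 24.
SNR = 6.02 × 24 + 1.76 = 146.24 dB.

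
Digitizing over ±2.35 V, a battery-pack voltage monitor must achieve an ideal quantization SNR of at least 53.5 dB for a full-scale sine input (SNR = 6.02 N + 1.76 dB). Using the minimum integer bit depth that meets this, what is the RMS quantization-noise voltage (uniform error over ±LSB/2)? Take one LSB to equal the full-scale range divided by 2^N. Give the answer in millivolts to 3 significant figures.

Span: 2.35 V − (-2.35 V) = 4.7 V.
6.02 N + 1.76 ≥ 53.5 gives N ≥ 8.595, so the minimum integer is 9.
LSB = 4.7 V / 2^9 = 9.1797 mV.
σ_q = LSB/√12 = 9.1797 mV/3.4641 = 2.65 mV.

2.65 mV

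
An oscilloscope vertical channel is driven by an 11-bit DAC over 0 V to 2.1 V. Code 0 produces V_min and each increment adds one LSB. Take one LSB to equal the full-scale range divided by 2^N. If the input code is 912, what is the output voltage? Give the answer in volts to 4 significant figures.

Span = 2.1 V. LSB = 2.1 V / 2^11.
Output = V_min + (912/2048) × range = 0 + 0.445313 × 2.1 V
      = 0 + 0.935156 = 0.935156 V.

0.9352 V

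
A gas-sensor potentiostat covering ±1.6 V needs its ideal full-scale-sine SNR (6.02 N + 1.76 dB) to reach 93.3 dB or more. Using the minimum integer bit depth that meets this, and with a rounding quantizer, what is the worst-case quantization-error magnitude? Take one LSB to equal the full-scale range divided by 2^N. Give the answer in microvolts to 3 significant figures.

The full-scale span is 1.6 − (-1.6) = 3.2 V.
6.02 N + 1.76 ≥ 93.3 gives N ≥ 15.206, so the minimum integer is 16.
LSB = 3.2 V / 2^16 = 48.828 µV.
Max error for round-to-nearest is LSB/2 = 24.4 µV.

24.4 µV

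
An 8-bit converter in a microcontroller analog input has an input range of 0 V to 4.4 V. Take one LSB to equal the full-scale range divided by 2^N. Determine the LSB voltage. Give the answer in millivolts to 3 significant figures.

17.2 mV

Range is 4.4 V.
2^8 = 256 levels.
LSB = 4.4 V / 2^8 = 17.2 mV.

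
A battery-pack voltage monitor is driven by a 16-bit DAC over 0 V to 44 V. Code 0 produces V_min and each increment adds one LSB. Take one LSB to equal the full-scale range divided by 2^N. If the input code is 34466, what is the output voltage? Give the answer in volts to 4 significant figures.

23.14 V

Span = 44 V. LSB = 44 V / 2^16.
Output = V_min + (34466/65536) × range = 0 + 0.525909 × 44 V
      = 0 V + 23.1400 V = 23.1400 V.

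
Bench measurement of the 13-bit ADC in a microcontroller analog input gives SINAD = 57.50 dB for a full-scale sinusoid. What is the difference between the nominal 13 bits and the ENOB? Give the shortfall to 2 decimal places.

ENOB = (SINAD − 1.76)/6.02 = (57.50 − 1.76)/6.02 = 9.2591 bits.
Lost resolution: 13 − 9.2591 = 3.7409 bits.

3.74 bits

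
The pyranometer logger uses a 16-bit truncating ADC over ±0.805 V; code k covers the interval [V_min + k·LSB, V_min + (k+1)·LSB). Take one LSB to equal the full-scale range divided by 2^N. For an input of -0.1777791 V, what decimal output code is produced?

Range = 0.805 − (-0.805) = 1.61 V. LSB = 1.61 V / 2^16 ≈ 24.57 µV.
(V_in − V_min) × 2^16/range = (-0.1777791 − (-0.805)) × 65536/1.61 = 25531.397.
Floor → code = 25531.

25531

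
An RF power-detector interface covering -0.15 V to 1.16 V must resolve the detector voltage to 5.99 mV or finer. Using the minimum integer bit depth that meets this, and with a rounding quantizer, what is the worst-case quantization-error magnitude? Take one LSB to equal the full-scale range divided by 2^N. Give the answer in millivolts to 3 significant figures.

Full-scale range = 1.16 V − (-0.15 V) = 1.31 V.
Levels needed ≥ 1.31/5.99 mV = 218.7. 2^8 = 256 suffices, so N_min = 8.
LSB = 1.31 V / 2^8 = 5.1172 mV.
Half an LSB is 2.56 mV.

2.56 mV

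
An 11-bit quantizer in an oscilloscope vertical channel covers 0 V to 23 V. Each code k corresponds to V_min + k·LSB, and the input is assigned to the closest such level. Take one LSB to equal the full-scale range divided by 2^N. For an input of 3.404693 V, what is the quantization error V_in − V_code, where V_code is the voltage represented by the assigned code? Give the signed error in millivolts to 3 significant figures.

Range is 23 V. LSB = 23 V / 2^11 ≈ 11.23 mV.
(3.404693 − (0)) / LSB = 3.404693 × 2048/23 = 303.1657. Nearest integer: k = 303.
V_code = V_min + k × range/2^11 = 0 + 303 × 23/2048 = 3.402832031 V.
Error = V_in − V_code = 3.404693 − (3.402832031) = +1.86 mV.

+1.86 mV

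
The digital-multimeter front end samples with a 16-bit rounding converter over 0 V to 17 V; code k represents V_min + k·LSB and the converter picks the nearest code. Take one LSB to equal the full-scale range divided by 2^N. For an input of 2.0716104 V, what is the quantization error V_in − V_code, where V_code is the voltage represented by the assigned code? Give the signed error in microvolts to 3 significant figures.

+46.7 µV

V_FS = 17 V. LSB = 17 V / 2^16 ≈ 259.4 µV.
(2.0716104 − (0)) / LSB = 2.0716104 × 65536/17 = 7986.1800. Nearest integer: k = 7986.
V_code = 0 + (7986/65536) × 17 = 2.0715637207 V.
e = 2.0716104 − (2.0715637207) = +46.7 µV.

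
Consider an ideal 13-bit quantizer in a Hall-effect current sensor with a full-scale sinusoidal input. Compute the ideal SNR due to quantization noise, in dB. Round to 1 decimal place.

Ideal quantization SNR: 6.02 × 13 + 1.76 dB = 80.0 dB.

80.0 dB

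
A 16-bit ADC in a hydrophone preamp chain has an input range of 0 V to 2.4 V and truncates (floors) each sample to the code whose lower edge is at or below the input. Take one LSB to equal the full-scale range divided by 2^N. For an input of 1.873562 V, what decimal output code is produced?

51160

Full-scale range = 2.4 V. LSB = 2.4 V / 2^16 ≈ 36.62 µV.
V_in − V_min = 1.873562 − (0) = 1.873562 V.
Divide by LSB: 1.873562 × 65536/2.4 = 51160.7330.
Truncating gives code 51160.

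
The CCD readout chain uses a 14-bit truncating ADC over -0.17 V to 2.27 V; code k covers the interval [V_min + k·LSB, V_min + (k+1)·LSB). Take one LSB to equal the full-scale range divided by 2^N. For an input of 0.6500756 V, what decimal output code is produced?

5506

The full-scale span is 2.27 − (-0.17) = 2.44 V. LSB = 2.44 V / 2^14 ≈ 148.9 µV.
code = ⌊(V_in − V_min)/LSB⌋ = ⌊(V_in − V_min) × 2^14 / range⌋
     = ⌊(0.6500756 − (-0.17)) × 16384 / 2.44⌋ = ⌊0.8200756 × 16384/2.44⌋
     = ⌊5506.606⌋ = 5506.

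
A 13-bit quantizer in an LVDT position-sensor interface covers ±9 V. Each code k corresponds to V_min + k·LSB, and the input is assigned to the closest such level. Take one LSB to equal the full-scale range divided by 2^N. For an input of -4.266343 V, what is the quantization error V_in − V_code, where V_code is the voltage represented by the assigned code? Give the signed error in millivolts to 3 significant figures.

Span: 9 V − (-9 V) = 18 V. LSB = 18 V / 2^13 ≈ 2.197 mV.
(V_in − V_min)/LSB = (-4.266343 − (-9)) × 8192/18 = 2154.3399 → nearest code k = 2154.
V_code = -9 + (2154/8192) × 18 = -4.267089844 V.
e = -4.266343 − (-4.267089844) = +0.747 mV.

+0.747 mV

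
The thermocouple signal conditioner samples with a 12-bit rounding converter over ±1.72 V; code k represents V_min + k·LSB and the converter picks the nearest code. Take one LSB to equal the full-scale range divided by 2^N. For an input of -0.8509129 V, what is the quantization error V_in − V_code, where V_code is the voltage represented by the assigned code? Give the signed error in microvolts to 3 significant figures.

The full-scale span is 1.72 − (-1.72) = 3.44 V. LSB = 3.44 V / 2^12 ≈ 0.8398 mV.
Position in LSBs: (-0.8509129 − (-1.72)) × 4096/3.44 = 1034.8200; rounding gives k = 1035.
V_code = V_min + k × range/2^12 = -1.72 + 1035 × 3.44/4096 = -0.8507617188 V.
V_in − V_code = -0.8509129 − (-0.8507617188) = −151 µV.

−151 µV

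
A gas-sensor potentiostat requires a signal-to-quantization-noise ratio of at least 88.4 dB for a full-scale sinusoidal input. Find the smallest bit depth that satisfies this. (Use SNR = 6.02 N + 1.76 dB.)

15 bits

Required N = ⌈(88.4 − 1.76)/6.02⌉ = ⌈14.392⌉ = 15.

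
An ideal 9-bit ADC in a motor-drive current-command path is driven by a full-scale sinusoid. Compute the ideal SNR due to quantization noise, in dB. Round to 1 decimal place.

Ideal quantization SNR: 6.02 × 9 + 1.76 dB = 55.9 dB.

55.9 dB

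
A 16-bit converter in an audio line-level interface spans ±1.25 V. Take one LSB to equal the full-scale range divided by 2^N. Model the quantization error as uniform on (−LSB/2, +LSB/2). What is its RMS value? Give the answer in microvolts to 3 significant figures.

Full-scale range = 1.25 V − (-1.25 V) = 2.5 V.
LSB = 2.5 V / 2^16 = 38.147 µV.
For a uniform distribution on [−LSB/2, +LSB/2], V_rms = LSB/√12 = 38.147 µV/3.4641 = 11.0 µV.

11.0 µV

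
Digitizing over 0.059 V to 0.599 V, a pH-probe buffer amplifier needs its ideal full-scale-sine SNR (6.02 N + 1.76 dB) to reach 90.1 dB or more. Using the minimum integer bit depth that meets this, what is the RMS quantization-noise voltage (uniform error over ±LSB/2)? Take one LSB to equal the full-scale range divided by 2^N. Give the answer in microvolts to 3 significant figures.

Full-scale range = 0.599 V − (0.059 V) = 0.54 V.
Required N = ⌈(90.1 − 1.76)/6.02⌉ = ⌈14.674⌉ = 15.
LSB = 0.54 V / 2^15 = 16.479 µV.
σ_q = LSB/√12 = 16.479 µV/3.4641 = 4.76 µV.

4.76 µV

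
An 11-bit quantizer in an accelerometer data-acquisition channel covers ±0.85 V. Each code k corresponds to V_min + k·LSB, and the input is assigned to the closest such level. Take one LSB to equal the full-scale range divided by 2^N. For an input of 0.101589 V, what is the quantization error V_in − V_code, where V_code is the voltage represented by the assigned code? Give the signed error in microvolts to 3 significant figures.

+319 µV

Full-scale range = 0.85 V − (-0.85 V) = 1.7 V. LSB = 1.7 V / 2^11 ≈ 0.8301 mV.
Position in LSBs: (0.101589 − (-0.85)) × 2048/1.7 = 1146.3849; rounding gives k = 1146.
V_code = V_min + k × range/2^11 = -0.85 + 1146 × 1.7/2048 = 0.1012695313 V.
Error = V_in − V_code = 0.101589 − (0.1012695313) = +319 µV.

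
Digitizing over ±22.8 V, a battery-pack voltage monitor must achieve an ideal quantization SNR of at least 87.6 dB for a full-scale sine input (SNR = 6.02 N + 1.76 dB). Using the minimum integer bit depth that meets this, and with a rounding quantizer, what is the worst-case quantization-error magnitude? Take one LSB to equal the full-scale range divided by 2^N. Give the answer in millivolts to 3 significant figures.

0.696 mV

The full-scale span is 22.8 − (-22.8) = 45.6 V.
N ≥ (87.6 − 1.76)/6.02 = 14.259 → N_min = 15.
LSB = 45.6 V ÷ 2^15 = 45.6/32768 V = 1.3916 mV.
Max error for round-to-nearest is LSB/2 = 0.696 mV.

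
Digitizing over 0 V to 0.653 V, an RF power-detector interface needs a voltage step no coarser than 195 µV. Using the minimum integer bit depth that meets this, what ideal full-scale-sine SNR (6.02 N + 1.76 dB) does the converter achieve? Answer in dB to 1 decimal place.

74.0 dB

Span = 0.653 V.
Required number of levels: 0.653/195 µV = 3348.7; smallest N with 2^N ≥ that is 12.
6.02(12) + 1.76 = 74.00 dB.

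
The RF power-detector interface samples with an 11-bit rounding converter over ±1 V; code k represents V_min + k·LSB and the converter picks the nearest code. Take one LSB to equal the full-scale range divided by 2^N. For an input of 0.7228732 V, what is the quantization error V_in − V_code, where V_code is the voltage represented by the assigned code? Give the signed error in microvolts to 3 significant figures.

Full-scale range = 1 V − (-1 V) = 2 V. LSB = 2 V / 2^11 ≈ 0.9766 mV.
(0.7228732 − (-1)) / LSB = 1.7228732 × 2048/2 = 1764.2222. Nearest integer: k = 1764.
V_code = V_min + k × range/2^11 = -1 + 1764 × 2/2048 = 0.7226562500 V.
V_in − V_code = 0.7228732 − (0.7226562500) = +217 µV.

+217 µV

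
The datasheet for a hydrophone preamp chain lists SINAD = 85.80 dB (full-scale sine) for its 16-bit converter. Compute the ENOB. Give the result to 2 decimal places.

13.96 bits

ENOB = (85.80 − 1.76)/6.02 = 13.9601 bits.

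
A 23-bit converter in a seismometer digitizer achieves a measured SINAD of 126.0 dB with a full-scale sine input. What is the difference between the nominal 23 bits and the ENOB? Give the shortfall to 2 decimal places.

Effective bits = (126.0 − 1.76)/6.02 = 20.6379.
Lost resolution: 23 − 20.6379 = 2.3621 bits.

2.36 bits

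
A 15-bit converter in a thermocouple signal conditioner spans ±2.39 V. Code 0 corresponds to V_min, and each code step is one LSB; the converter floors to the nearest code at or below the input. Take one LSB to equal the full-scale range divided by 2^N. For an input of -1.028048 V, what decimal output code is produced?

Full-scale range = 2.39 V − (-2.39 V) = 4.78 V. LSB = 4.78 V / 2^15 ≈ 145.9 µV.
V_in − V_min = -1.028048 − (-2.39) = 1.361952 V.
Divide by LSB: 1.361952 × 32768/4.78 = 9336.4944.
Truncating gives code 9336.

9336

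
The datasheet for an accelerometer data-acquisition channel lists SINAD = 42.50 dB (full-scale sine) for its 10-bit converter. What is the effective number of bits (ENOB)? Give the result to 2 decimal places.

6.77 bits

Inverting SNR = 6.02 N + 1.76: N_eff = (42.50 − 1.76)/6.02 = 6.7674.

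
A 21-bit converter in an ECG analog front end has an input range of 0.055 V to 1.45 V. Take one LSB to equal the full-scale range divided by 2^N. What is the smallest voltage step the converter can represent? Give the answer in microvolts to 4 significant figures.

0.6652 µV

The full-scale span is 1.45 − (0.055) = 1.395 V.
Number of codes = 2^21 = 2097152.
LSB = 1.395 V / 2^21 = 0.6652 µV.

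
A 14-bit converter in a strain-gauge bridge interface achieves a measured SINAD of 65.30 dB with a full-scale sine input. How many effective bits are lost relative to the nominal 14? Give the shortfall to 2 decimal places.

3.45 bits

Effective bits = (65.30 − 1.76)/6.02 = 10.5548.
Lost resolution: 14 − 10.5548 = 3.4452 bits.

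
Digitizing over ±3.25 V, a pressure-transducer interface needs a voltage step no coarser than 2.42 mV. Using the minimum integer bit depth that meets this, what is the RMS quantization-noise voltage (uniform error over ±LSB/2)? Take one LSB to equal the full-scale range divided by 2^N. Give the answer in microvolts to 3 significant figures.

Span: 3.25 V − (-3.25 V) = 6.5 V.
Need 2^N ≥ 6.5 V / 2.42 mV = 2686 → N_min = 12.
LSB = 6.5 V ÷ 2^12 = 6.5/4096 V = 1.5869 mV.
V_rms = LSB/√12 = 458 µV.

458 µV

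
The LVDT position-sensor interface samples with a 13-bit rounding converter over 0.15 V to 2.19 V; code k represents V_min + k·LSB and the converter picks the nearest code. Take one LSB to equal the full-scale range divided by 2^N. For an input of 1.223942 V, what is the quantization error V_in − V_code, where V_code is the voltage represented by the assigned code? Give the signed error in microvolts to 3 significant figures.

−96.1 µV

Full-scale range = 2.19 V − (0.15 V) = 2.04 V. LSB = 2.04 V / 2^13 ≈ 249.0 µV.
(1.223942 − (0.15)) / LSB = 1.073942 × 8192/2.04 = 4312.6141. Nearest integer: k = 4313.
V_code = V_min + k × range/2^13 = 0.15 + 4313 × 2.04/8192 = 1.224038086 V.
e = 1.223942 − (1.224038086) = −96.1 µV.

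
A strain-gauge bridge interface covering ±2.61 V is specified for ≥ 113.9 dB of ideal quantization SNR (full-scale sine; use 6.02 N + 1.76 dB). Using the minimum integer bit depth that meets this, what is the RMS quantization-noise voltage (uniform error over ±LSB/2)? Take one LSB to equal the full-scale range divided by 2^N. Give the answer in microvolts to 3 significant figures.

The full-scale span is 2.61 − (-2.61) = 5.22 V.
N ≥ (113.9 − 1.76)/6.02 = 18.628 → N_min = 19.
LSB = 5.22 V ÷ 2^19 = 5.22/524288 V = 9.9564 µV.
σ_q = LSB/√12 = 9.9564 µV/3.4641 = 2.87 µV.

2.87 µV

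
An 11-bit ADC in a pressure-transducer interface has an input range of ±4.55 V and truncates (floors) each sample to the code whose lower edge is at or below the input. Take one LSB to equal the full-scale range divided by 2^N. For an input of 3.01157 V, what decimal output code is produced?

Full-scale range = 4.55 V − (-4.55 V) = 9.1 V. LSB = 9.1 V / 2^11 ≈ 4.443 mV.
code = ⌊(V_in − V_min)/LSB⌋ = ⌊(V_in − V_min) × 2^11 / range⌋
     = ⌊(3.01157 − (-4.55)) × 2048 / 9.1⌋ = ⌊7.56157 × 2048/9.1⌋
     = ⌊1701.769⌋ = 1701.

1701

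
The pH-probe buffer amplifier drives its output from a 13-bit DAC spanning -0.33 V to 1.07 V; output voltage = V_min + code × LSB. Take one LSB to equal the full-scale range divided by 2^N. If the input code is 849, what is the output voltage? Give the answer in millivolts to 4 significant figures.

Full-scale range = 1.07 V − (-0.33 V) = 1.4 V. LSB = 1.4 V / 2^13.
Output = V_min + (849/8192) × range = -0.33 + 0.103638 × 1.4 V
      = -0.33 + 0.145093 = -0.184907 V.

-184.9 mV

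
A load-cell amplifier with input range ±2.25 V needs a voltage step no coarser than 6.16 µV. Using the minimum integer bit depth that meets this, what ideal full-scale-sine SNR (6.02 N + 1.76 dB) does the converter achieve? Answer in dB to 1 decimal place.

122.2 dB

Range = 2.25 − (-2.25) = 4.5 V.
Need 2^N ≥ 4.5 V / 6.16 µV = 730500 → N_min = 20.
6.02(20) + 1.76 = 122.16 dB.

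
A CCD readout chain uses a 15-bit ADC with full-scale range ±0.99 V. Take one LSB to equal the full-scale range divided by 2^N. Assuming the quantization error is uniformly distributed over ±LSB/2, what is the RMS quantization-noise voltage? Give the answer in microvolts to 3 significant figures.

17.4 µV

Full-scale range = 0.99 V − (-0.99 V) = 1.98 V.
Step size = 1.98/32768 V = 60.425 µV.
V_rms = LSB/√12 = 60.425 µV / √12 = 17.4 µV.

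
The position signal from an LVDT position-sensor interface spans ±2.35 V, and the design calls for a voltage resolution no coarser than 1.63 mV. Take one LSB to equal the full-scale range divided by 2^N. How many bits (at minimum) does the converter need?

The full-scale span is 2.35 − (-2.35) = 4.7 V.
Levels needed ≥ 4.7/1.63 mV = 2883. 2^12 = 4096 suffices, so N_min = 12.

12 bits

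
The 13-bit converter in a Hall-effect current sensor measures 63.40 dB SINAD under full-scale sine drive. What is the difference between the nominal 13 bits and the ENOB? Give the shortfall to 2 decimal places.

N_eff = (63.40 − 1.76)/6.02 = 10.2392 bits.
Shortfall = 13 − 10.2392 = 2.7608 bits.

2.76 bits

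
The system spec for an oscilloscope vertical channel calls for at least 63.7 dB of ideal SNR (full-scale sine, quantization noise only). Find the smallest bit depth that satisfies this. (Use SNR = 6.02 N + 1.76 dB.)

N ≥ (63.7 − 1.76)/6.02 = 10.289 → N_min = 11.

11 bits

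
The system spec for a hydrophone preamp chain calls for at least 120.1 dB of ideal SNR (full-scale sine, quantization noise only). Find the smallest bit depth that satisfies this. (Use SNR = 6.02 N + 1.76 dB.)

Solving 6.02 N ≥ 120.1 − 1.76: N ≥ 19.658. Round up → N = 20.

20 bits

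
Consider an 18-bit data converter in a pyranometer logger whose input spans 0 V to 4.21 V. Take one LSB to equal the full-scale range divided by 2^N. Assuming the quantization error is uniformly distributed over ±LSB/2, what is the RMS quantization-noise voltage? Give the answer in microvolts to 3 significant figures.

4.64 µV

Full-scale range = 4.21 V.
LSB = 4.21 V ÷ 2^18 = 4.21/262144 V = 16.060 µV.
RMS of a uniform error over width LSB is LSB/√12 = 4.64 µV.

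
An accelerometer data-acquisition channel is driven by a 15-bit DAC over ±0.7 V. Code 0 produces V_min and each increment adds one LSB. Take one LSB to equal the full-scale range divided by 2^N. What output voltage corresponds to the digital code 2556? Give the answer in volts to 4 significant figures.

-0.5908 V

Span: 0.7 V − (-0.7 V) = 1.4 V. LSB = 1.4 V / 2^15.
V_out = -0.7 + 2556 × (1.4/32768) V
      = -0.7 + 0.109204 = -0.590796 V.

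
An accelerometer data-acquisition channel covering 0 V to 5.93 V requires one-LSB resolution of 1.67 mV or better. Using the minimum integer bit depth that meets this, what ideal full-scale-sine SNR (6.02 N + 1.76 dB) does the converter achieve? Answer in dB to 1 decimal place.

74.0 dB

Span = 5.93 V.
Levels needed ≥ 5.93/1.67 mV = 3551. 2^12 = 4096 suffices, so N_min = 12.
SNR = 6.02 × 12 + 1.76 = 74.00 dB.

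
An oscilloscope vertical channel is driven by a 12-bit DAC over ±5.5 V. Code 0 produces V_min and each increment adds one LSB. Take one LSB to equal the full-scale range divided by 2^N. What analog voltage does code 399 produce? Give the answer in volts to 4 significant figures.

The full-scale span is 5.5 − (-5.5) = 11 V. LSB = 11 V / 2^12.
Output = V_min + (399/4096) × range = -5.5 + 0.0974121 × 11 V
      = -5.5 + 1.07153 = -4.42847 V.

-4.428 V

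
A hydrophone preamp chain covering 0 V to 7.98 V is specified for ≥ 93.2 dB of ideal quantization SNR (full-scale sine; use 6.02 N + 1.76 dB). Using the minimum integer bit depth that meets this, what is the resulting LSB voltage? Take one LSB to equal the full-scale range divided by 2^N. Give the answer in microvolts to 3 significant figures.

122 µV

V_FS = 7.98 V.
N ≥ (93.2 − 1.76)/6.02 = 15.189 → N_min = 16.
Step size = 7.98/65536 V = 122 µV.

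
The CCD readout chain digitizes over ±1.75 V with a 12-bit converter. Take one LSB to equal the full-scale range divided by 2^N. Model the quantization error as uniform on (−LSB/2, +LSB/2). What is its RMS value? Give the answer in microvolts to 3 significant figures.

247 µV

Span: 1.75 V − (-1.75 V) = 3.5 V.
LSB = 3.5 V ÷ 2^12 = 3.5/4096 V = 0.85449 mV.
V_rms = LSB/√12 = 0.85449 mV / √12 = 247 µV.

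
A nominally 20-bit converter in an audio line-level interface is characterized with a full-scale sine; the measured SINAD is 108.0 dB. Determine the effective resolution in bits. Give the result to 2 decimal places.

17.65 bits

ENOB = (SINAD − 1.76) / 6.02 = (108.0 − 1.76) / 6.02 = 106.24 / 6.02 = 17.6478.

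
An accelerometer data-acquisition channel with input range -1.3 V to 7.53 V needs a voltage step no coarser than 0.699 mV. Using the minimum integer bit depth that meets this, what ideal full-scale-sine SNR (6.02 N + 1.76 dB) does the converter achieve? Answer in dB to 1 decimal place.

The full-scale span is 7.53 − (-1.3) = 8.83 V.
Required number of levels: 8.83/0.699 mV = 12632; smallest N with 2^N ≥ that is 14.
SNR = 6.02 × 14 + 1.76 = 86.04 dB.

86.0 dB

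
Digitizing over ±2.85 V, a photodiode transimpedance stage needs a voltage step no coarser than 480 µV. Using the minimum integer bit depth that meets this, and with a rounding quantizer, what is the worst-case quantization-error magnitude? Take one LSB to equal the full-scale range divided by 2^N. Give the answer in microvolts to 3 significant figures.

174 µV

Full-scale range = 2.85 V − (-2.85 V) = 5.7 V.
Need 2^N ≥ 5.7 V / 480 µV = 11880 → N_min = 14.
One LSB is 5.7 V / 16384 = 347.90 µV.
Half an LSB is 174 µV.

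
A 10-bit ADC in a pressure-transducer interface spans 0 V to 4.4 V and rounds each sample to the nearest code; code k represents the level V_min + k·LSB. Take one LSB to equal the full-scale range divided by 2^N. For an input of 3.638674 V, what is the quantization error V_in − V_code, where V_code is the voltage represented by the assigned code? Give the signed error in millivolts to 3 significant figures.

Span = 4.4 V. LSB = 4.4 V / 2^10 ≈ 4.297 mV.
(3.638674 − (0)) / LSB = 3.638674 × 1024/4.4 = 846.8187. Nearest integer: k = 847.
V_code = V_min + k × range/2^10 = 0 + 847 × 4.4/1024 = 3.639453125 V.
V_in − V_code = 3.638674 − (3.639453125) = −0.779 mV.

−0.779 mV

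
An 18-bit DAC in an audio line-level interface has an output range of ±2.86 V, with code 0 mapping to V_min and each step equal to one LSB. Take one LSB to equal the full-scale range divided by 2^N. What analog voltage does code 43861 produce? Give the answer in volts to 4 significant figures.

The full-scale span is 2.86 − (-2.86) = 5.72 V. LSB = 5.72 V / 2^18.
V_out = -2.86 + 43861 × (5.72/262144) V
      = -2.86 + 0.957050 = -1.90295 V.

-1.903 V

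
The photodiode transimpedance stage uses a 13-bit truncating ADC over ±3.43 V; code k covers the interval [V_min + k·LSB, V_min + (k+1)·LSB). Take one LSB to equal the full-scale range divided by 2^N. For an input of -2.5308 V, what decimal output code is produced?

Range = 3.43 − (-3.43) = 6.86 V. LSB = 6.86 V / 2^13 ≈ 0.8374 mV.
(V_in − V_min) × 2^13/range = (-2.5308 − (-3.43)) × 8192/6.86 = 1073.797.
Floor → code = 1073.

1073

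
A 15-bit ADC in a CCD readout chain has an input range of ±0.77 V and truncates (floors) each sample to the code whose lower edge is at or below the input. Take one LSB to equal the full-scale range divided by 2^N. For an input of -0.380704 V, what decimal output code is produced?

Span: 0.77 V − (-0.77 V) = 1.54 V. LSB = 1.54 V / 2^15 ≈ 47.00 µV.
V_in − V_min = -0.380704 − (-0.77) = 0.389296 V.
Divide by LSB: 0.389296 × 32768/1.54 = 8283.4100.
Truncating gives code 8283.

8283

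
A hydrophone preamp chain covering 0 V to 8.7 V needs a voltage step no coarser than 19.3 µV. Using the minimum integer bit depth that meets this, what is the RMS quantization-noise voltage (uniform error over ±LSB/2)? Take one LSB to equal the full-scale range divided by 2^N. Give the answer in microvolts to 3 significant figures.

Span = 8.7 V.
Need 2^N ≥ 8.7 V / 19.3 µV = 450800 → N_min = 19.
Step size = 8.7/524288 V = 16.594 µV.
σ_q = LSB/√12 = 16.594 µV/3.4641 = 4.79 µV.

4.79 µV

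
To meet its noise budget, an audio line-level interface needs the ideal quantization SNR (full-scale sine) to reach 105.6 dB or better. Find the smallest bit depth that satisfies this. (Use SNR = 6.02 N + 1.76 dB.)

6.02 N + 1.76 ≥ 105.6 gives N ≥ 17.249, so the minimum integer is 18.

18 bits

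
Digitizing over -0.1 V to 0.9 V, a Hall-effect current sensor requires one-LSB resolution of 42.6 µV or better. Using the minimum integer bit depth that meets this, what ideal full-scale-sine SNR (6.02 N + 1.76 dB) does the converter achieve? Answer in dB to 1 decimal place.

Full-scale range = 0.9 V − (-0.1 V) = 1 V.
1 V / 42.6 µV = 23470. Since 2^14 = 16384 and 2^15 = 32768, N = 15.
SNR = 6.02 × 15 + 1.76 = 92.06 dB.

92.1 dB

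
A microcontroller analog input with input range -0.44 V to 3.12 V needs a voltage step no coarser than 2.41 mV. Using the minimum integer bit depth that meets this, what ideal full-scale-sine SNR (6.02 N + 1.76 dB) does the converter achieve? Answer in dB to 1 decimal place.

68.0 dB

Span: 3.12 V − (-0.44 V) = 3.56 V.
3.56 V / 2.41 mV = 1477. Since 2^10 = 1024 and 2^11 = 2048, N = 11.
6.02(11) + 1.76 = 67.98 dB.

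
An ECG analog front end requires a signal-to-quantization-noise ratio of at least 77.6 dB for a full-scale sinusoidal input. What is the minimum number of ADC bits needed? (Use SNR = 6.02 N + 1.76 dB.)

13 bits

Required N = ⌈(77.6 − 1.76)/6.02⌉ = ⌈12.598⌉ = 13.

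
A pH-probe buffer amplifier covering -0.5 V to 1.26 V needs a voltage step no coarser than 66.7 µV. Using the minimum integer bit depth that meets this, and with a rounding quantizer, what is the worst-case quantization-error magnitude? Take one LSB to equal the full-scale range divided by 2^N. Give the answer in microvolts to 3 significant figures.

Span: 1.26 V − (-0.5 V) = 1.76 V.
1.76 V / 66.7 µV = 26390. Since 2^14 = 16384 and 2^15 = 32768, N = 15.
LSB = 1.76 V / 2^15 = 53.711 µV.
|e|_max = LSB/2 = 26.9 µV.

26.9 µV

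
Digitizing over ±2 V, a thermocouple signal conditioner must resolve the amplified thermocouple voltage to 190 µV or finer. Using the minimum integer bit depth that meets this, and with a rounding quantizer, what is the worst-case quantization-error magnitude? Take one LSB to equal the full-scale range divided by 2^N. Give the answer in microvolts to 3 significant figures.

61.0 µV

Span: 2 V − (-2 V) = 4 V.
Need 2^N ≥ 4 V / 190 µV = 21050 → N_min = 15.
One LSB is 4 V / 32768 = 122.07 µV.
Max error for round-to-nearest is LSB/2 = 61.0 µV.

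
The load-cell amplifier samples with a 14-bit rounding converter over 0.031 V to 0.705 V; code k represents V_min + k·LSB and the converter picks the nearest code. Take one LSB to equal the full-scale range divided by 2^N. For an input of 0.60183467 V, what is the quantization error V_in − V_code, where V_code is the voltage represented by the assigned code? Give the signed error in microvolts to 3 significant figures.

Span: 0.705 V − (0.031 V) = 0.674 V. LSB = 0.674 V / 2^14 ≈ 41.14 µV.
(0.60183467 − (0.031)) / LSB = 0.57083467 × 16384/0.674 = 13876.1947. Nearest integer: k = 13876.
V_code = 0.031 + (13876/16384) × 0.674 = 0.60182666016 V.
e = 0.60183467 − (0.60182666016) = +8.01 µV.

+8.01 µV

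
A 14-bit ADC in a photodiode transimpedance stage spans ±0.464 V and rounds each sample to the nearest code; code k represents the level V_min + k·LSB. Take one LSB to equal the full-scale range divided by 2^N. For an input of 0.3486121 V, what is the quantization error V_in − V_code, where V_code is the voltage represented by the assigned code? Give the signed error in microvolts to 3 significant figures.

−10.9 µV

The full-scale span is 0.464 − (-0.464) = 0.928 V. LSB = 0.928 V / 2^14 ≈ 56.64 µV.
Position in LSBs: (0.3486121 − (-0.464)) × 16384/0.928 = 14346.8067; rounding gives k = 14347.
Reconstructed level: -0.464 + 14347 × 0.928/16384 V = 0.34862304688 V.
e = 0.3486121 − (0.34862304688) = −10.9 µV.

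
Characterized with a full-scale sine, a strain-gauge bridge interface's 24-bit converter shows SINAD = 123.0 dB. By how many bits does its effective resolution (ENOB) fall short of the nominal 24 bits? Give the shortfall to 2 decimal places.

N_eff = (123.0 − 1.76)/6.02 = 20.1395 bits.
24 − 20.1395 = 3.86 bits below nominal.

3.86 bits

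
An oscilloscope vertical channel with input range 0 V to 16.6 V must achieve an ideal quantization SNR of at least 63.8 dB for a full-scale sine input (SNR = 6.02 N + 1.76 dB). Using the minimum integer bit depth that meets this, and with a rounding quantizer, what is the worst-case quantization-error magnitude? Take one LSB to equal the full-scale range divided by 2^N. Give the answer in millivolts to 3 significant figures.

Range is 16.6 V.
Solving 6.02 N ≥ 63.8 − 1.76: N ≥ 10.306. Round up → N = 11.
Step size = 16.6/2048 V = 8.1055 mV.
Max error for round-to-nearest is LSB/2 = 4.05 mV.

4.05 mV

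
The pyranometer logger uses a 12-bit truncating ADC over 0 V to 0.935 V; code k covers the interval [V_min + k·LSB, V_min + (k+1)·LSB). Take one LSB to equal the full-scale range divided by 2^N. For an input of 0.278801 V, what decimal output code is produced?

1221

Range is 0.935 V. LSB = 0.935 V / 2^12 ≈ 228.3 µV.
code = ⌊(V_in − V_min)/LSB⌋ = ⌊(V_in − V_min) × 2^12 / range⌋
     = ⌊(0.278801 − (0)) × 4096 / 0.935⌋ = ⌊0.278801 × 4096/0.935⌋
     = ⌊1221.357⌋ = 1221.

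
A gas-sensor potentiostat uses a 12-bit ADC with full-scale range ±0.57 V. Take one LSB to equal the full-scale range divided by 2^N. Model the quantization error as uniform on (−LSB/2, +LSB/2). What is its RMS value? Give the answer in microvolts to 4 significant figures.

The full-scale span is 0.57 − (-0.57) = 1.14 V.
LSB = 1.14 V ÷ 2^12 = 1.14/4096 V = 278.320 µV.
V_rms = LSB/√12 = 278.320 µV / √12 = 80.34 µV.

80.34 µV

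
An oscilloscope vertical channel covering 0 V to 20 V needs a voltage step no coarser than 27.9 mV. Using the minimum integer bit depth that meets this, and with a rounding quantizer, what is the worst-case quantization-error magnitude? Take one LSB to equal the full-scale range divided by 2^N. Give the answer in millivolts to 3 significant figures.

Range is 20 V.
Levels needed ≥ 20/27.9 mV = 716.8. 2^10 = 1024 suffices, so N_min = 10.
Step size = 20/1024 V = 19.531 mV.
|e|_max = LSB/2 = 9.77 mV.

9.77 mV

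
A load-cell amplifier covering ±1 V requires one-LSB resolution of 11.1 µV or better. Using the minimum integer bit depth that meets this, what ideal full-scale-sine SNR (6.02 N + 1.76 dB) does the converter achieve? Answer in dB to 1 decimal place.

110.1 dB

Span: 1 V − (-1 V) = 2 V.
Levels needed ≥ 2/11.1 µV = 180200. 2^18 = 262144 suffices, so N_min = 18.
Ideal SNR at N = 18: 6.02·18 + 1.76 = 110.1 dB.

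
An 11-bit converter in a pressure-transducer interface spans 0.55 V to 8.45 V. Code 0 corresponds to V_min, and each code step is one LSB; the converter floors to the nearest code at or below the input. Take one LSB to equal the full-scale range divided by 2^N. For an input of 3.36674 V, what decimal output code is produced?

730

Full-scale range = 8.45 V − (0.55 V) = 7.9 V. LSB = 7.9 V / 2^11 ≈ 3.857 mV.
V_in − V_min = 3.36674 − (0.55) = 2.81674 V.
Divide by LSB: 2.81674 × 2048/7.9 = 730.2131.
Truncating gives code 730.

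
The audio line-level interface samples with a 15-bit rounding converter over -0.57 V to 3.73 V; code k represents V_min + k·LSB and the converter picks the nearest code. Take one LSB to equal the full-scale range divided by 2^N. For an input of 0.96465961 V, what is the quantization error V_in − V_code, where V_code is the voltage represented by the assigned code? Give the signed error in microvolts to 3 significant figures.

The full-scale span is 3.73 − (-0.57) = 4.3 V. LSB = 4.3 V / 2^15 ≈ 131.2 µV.
(V_in − V_min)/LSB = (0.96465961 − (-0.57)) × 32768/4.3 = 11694.8200 → nearest code k = 11695.
V_code = V_min + k × range/2^15 = -0.57 + 11695 × 4.3/32768 = 0.96468322754 V.
e = 0.96465961 − (0.96468322754) = −23.6 µV.

−23.6 µV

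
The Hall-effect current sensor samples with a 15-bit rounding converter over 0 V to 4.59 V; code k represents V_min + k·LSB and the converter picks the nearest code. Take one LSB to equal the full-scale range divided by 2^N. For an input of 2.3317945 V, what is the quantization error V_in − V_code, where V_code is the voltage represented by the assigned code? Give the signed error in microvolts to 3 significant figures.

Span = 4.59 V. LSB = 4.59 V / 2^15 ≈ 140.1 µV.
(2.3317945 − (0)) / LSB = 2.3317945 × 32768/4.59 = 16646.6759. Nearest integer: k = 16647.
V_code = V_min + k × range/2^15 = 0 + 16647 × 4.59/32768 = 2.3318399048 V.
V_in − V_code = 2.3317945 − (2.3318399048) = −45.4 µV.

−45.4 µV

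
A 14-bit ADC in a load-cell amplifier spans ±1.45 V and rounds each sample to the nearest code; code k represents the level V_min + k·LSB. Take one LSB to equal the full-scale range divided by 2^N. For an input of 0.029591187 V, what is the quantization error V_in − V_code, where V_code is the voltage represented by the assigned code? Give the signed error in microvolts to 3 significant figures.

+31.9 µV

Span: 1.45 V − (-1.45 V) = 2.9 V. LSB = 2.9 V / 2^14 ≈ 177.0 µV.
(V_in − V_min)/LSB = (0.029591187 − (-1.45)) × 16384/2.9 = 8359.1800 → nearest code k = 8359.
Reconstructed level: -1.45 + 8359 × 2.9/16384 V = 0.029559326172 V.
V_in − V_code = 0.029591187 − (0.029559326172) = +31.9 µV.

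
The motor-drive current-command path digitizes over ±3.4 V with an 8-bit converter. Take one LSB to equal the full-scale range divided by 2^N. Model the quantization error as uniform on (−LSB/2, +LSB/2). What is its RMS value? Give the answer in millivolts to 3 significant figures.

7.67 mV

The full-scale span is 3.4 − (-3.4) = 6.8 V.
LSB = 6.8 V ÷ 2^8 = 6.8/256 V = 26.563 mV.
RMS of a uniform error over width LSB is LSB/√12 = 7.67 mV.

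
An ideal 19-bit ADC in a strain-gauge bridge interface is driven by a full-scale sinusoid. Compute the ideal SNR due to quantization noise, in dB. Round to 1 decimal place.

116.1 dB

6.02(19) + 1.76 = 114.38 + 1.76 = 116.14 dB.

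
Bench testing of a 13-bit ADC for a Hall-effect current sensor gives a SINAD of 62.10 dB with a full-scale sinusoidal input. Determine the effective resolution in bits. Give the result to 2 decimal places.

10.02 bits

(62.10 − 1.76) / 6.02 = 60.34/6.02 = 10.0233 effective bits.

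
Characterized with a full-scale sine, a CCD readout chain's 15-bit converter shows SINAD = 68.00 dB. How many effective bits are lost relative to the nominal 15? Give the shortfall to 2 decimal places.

4.00 bits

ENOB = (SINAD − 1.76)/6.02 = (68.00 − 1.76)/6.02 = 11.0033 bits.
Lost resolution: 15 − 11.0033 = 3.9967 bits.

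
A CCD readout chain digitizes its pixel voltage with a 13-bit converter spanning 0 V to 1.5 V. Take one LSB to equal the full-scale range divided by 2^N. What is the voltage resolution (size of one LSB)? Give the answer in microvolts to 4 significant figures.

Span = 1.5 V.
2^13 = 8192 levels.
LSB = 1.5 V / 2^13 = 183.1 µV.

183.1 µV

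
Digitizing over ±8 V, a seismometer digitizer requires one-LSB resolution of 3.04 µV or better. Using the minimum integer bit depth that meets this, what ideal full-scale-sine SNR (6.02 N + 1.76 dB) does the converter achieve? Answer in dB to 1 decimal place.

Full-scale range = 8 V − (-8 V) = 16 V.
Need 2^N ≥ 16 V / 3.04 µV = 5.263e6 → N_min = 23.
6.02(23) + 1.76 = 140.22 dB.

140.2 dB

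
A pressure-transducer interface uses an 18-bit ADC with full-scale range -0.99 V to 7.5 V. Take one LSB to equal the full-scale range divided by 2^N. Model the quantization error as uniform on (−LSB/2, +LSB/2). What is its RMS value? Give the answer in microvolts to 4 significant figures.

Span: 7.5 V − (-0.99 V) = 8.49 V.
Step size = 8.49/262144 V = 32.3868 µV.
σ_q = LSB/√12 = 32.3868 µV/3.4641 = 9.349 µV.

9.349 µV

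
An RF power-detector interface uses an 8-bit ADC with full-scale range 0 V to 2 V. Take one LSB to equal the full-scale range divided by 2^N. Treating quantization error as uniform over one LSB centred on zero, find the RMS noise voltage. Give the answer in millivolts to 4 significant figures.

Full-scale range = 2 V.
Step size = 2/256 V = 7.81250 mV.
σ_q = LSB/√12 = 7.81250 mV/3.4641 = 2.255 mV.

2.255 mV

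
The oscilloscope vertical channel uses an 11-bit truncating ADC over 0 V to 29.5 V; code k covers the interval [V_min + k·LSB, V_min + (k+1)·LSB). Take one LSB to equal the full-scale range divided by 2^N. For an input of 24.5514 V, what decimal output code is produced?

1704

Range is 29.5 V. LSB = 29.5 V / 2^11 ≈ 14.40 mV.
V_in − V_min = 24.5514 − (0) = 24.5514 V.
Divide by LSB: 24.5514 × 2048/29.5 = 1704.4497.
Truncating gives code 1704.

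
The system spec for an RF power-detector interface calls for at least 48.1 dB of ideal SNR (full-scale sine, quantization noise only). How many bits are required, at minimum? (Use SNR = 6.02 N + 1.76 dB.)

8 bits

N ≥ (48.1 − 1.76)/6.02 = 7.698 → N_min = 8.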